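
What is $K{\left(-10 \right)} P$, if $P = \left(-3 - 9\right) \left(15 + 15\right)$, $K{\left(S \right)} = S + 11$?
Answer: $-360$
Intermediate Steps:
$K{\left(S \right)} = 11 + S$
$P = -360$ ($P = \left(-12\right) 30 = -360$)
$K{\left(-10 \right)} P = \left(11 - 10\right) \left(-360\right) = 1 \left(-360\right) = -360$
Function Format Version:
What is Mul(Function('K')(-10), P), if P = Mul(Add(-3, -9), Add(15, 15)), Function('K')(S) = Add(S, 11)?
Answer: -360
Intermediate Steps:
Function('K')(S) = Add(11, S)
P = -360 (P = Mul(-12, 30) = -360)
Mul(Function('K')(-10), P) = Mul(Add(11, -10), -360) = Mul(1, -360) = -360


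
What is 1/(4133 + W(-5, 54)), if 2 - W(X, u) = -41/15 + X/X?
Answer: 15/62051 ≈ 0.00024174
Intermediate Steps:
W(X, u) = 56/15 (W(X, u) = 2 - (-41/15 + X/X) = 2 - (-41*1/15 + 1) = 2 - (-41/15 + 1) = 2 - 1*(-26/15) = 2 + 26/15 = 56/15)
1/(4133 + W(-5, 54)) = 1/(4133 + 56/15) = 1/(62051/15) = 15/62051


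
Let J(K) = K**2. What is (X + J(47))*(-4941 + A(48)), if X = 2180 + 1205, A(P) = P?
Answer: -27371442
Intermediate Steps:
X = 3385
(X + J(47))*(-4941 + A(48)) = (3385 + 47**2)*(-4941 + 48) = (3385 + 2209)*(-4893) = 5594*(-4893) = -27371442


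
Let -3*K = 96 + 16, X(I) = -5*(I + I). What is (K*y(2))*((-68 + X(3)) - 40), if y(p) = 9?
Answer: 46368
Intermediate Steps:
X(I) = -10*I
K = -112/3 (K = -(96 + 16)/3 = -⅓*112 = -112/3 ≈ -37.333)
(K*y(2))*((-68 + X(3)) - 40) = (-112/3*9)*((-68 - 10*3) - 40) = -336*((-68 - 30) - 40) = -336*(-98 - 40) = -336*(-138) = 46368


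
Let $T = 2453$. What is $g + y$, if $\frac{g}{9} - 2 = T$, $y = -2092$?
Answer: $20003$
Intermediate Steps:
$g = 22095$ ($g = 18 + 9 \cdot 2453 = 18 + 22077 = 22095$)
$g + y = 22095 - 2092 = 20003$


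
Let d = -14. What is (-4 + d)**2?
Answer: 324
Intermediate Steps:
(-4 + d)**2 = (-4 - 14)**2 = (-18)**2 = 324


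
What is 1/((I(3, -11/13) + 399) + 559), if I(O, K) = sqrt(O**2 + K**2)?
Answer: 80951/77550237 - 13*sqrt(1642)/155100474 ≈ 0.0010405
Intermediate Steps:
I(O, K) = sqrt(K**2 + O**2)
1/((I(3, -11/13) + 399) + 559) = 1/((sqrt((-11/13)**2 + 3**2) + 399) + 559) = 1/((sqrt((-11*1/13)**2 + 9) + 399) + 559) = 1/((sqrt((-11/13)**2 + 9) + 399) + 559) = 1/((sqrt(121/169 + 9) + 399) + 559) = 1/((sqrt(1642/169) + 399) + 559) = 1/((sqrt(1642)/13 + 399) + 559) = 1/((399 + sqrt(1642)/13) + 559) = 1/(958 + sqrt(1642)/13)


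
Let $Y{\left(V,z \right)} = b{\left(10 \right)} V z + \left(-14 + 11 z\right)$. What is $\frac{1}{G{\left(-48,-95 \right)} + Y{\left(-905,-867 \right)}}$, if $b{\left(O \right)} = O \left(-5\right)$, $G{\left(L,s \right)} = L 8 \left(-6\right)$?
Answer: $- \frac{1}{39238997} \approx -2.5485 \cdot 10^{-8}$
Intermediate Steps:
$G{\left(L,s \right)} = - 48 L$ ($G{\left(L,s \right)} = 8 L \left(-6\right) = - 48 L$)
$b{\left(O \right)} = - 5 O$
$Y{\left(V,z \right)} = -14 + 11 z - 50 V z$ ($Y{\left(V,z \right)} = \left(-5\right) 10 V z + \left(-14 + 11 z\right) = - 50 V z + \left(-14 + 11 z\right) = -14 + 11 z - 50 V z$)
$\frac{1}{G{\left(-48,-95 \right)} + Y{\left(-905,-867 \right)}} = \frac{1}{\left(-48\right) \left(-48\right) - \left(9551 + 39231750\right)} = \frac{1}{2304 - 39241301} = \frac{1}{-39238997} = - \frac{1}{39238997}$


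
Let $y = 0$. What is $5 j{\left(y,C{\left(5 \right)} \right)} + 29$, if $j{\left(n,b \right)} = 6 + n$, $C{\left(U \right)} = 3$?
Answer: $59$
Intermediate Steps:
$5 j{\left(y,C{\left(5 \right)} \right)} + 29 = 5 \left(6 + 0\right) + 29 = 5 \cdot 6 + 29 = 30 + 29 = 59$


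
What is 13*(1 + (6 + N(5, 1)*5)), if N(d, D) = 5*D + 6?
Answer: 806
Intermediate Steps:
N(d, D) = 6 + 5*D
13*(1 + (6 + N(5, 1)*5)) = 13*(1 + (6 + (6 + 5*1)*5)) = 13*(1 + (6 + (6 + 5)*5)) = 13*(1 + (6 + 11*5)) = 13*(1 + (6 + 55)) = 13*(1 + 61) = 13*62 = 806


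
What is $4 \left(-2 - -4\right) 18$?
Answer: $144$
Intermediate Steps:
$4 \left(-2 - -4\right) 18 = 4 \left(-2 + 4\right) 18 = 4 \cdot 2 \cdot 18 = 8 \cdot 18 = 144$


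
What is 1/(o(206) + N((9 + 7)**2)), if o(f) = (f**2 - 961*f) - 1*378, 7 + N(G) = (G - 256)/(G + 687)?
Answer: -1/155915 ≈ -6.4137e-6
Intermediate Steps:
N(G) = -7 + (-256 + G)/(687 + G) (N(G) = -7 + (G - 256)/(G + 687) = -7 + (-256 + G)/(687 + G))
o(f) = -378 + f**2 - 961*f (o(f) = (f**2 - 961*f) - 378 = -378 + f**2 - 961*f)
1/(o(206) + N((9 + 7)**2)) = 1/((-378 + 206**2 - 961*206) + (-5065 - 6*(9 + 7)**2)/(687 + (9 + 7)**2)) = 1/((-378 + 42436 - 197966) + (-5065 - 6*16**2)/(687 + 16**2)) = 1/(-155908 + (-5065 - 6*256)/(687 + 256)) = 1/(-155908 + (-5065 - 1536)/943) = 1/(-155908 + (1/943)*(-6601)) = 1/(-155908 - 7) = 1/(-155915) = -1/155915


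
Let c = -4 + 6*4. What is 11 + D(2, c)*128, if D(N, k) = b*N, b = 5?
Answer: 1291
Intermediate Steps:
c = 20 (c = -4 + 24 = 20)
D(N, k) = 5*N
11 + D(2, c)*128 = 11 + (5*2)*128 = 11 + 10*128 = 11 + 1280 = 1291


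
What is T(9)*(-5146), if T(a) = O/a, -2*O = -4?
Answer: -10292/9 ≈ -1143.6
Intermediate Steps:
O = 2 (O = -1/2*(-4) = 2)
T(a) = 2/a
T(9)*(-5146) = (2/9)*(-5146) = -10292/9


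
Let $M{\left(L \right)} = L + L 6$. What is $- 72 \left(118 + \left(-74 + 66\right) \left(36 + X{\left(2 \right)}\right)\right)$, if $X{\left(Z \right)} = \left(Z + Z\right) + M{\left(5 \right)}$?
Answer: $34704$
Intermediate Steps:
$M{\left(L \right)} = 7 L$ ($M{\left(L \right)} = L + 6 L = 7 L$)
$X{\left(Z \right)} = 35 + 2 Z$ ($X{\left(Z \right)} = \left(Z + Z\right) + 7 \cdot 5 = 2 Z + 35 = 35 + 2 Z$)
$- 72 \left(118 + \left(-74 + 66\right) \left(36 + X{\left(2 \right)}\right)\right) = - 72 \left(118 + \left(-74 + 66\right) \left(36 + \left(35 + 2 \cdot 2\right)\right)\right) = - 72 \left(118 - 8 \left(36 + \left(35 + 4\right)\right)\right) = - 72 \left(118 - 8 \left(36 + 39\right)\right) = - 72 \left(118 - 600\right) = \left(-72\right) \left(-482\right) = 34704$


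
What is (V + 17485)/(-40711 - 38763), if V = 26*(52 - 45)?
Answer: -17667/79474 ≈ -0.22230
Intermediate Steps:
V = 182 (V = 26*7 = 182)
(V + 17485)/(-40711 - 38763) = (182 + 17485)/(-40711 - 38763) = 17667/(-79474) = 17667*(-1/79474) = -17667/79474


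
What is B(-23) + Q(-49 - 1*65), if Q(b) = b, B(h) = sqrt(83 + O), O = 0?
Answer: -114 + sqrt(83) ≈ -104.89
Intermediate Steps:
B(h) = sqrt(83) (B(h) = sqrt(83 + 0) = sqrt(83))
B(-23) + Q(-49 - 1*65) = sqrt(83) + (-49 - 1*65) = sqrt(83) + (-49 - 65) = sqrt(83) - 114 = -114 + sqrt(83)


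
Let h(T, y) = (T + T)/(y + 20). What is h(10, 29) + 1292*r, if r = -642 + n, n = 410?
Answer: -14687436/49 ≈ -2.9974e+5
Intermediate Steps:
h(T, y) = 2*T/(20 + y) (h(T, y) = (2*T)/(20 + y) = 2*T/(20 + y))
r = -232 (r = -642 + 410 = -232)
h(10, 29) + 1292*r = 2*10/(20 + 29) + 1292*(-232) = 2*10/49 - 299744 = 2*10*(1/49) - 299744 = 20/49 - 299744 = -14687436/49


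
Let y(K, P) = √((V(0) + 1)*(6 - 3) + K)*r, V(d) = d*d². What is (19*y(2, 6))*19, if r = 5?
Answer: 1805*√5 ≈ 4036.1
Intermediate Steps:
V(d) = d³
y(K, P) = 5*√(3 + K) (y(K, P) = √((0³ + 1)*(6 - 3) + K)*5 = √((0 + 1)*3 + K)*5 = √(1*3 + K)*5 = √(3 + K)*5 = 5*√(3 + K))
(19*y(2, 6))*19 = (19*(5*√(3 + 2)))*19 = (19*(5*√5))*19 = (95*√5)*19 = 1805*√5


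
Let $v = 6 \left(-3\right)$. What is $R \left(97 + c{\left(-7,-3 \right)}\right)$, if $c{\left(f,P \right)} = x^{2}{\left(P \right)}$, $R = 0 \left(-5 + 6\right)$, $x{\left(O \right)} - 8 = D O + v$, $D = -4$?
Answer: $0$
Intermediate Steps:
$v = -18$
$x{\left(O \right)} = -10 - 4 O$ ($x{\left(O \right)} = 8 - \left(18 + 4 O\right) = -10 - 4 O$)
$R = 0$ ($R = 0 \cdot 1 = 0$)
$c{\left(f,P \right)} = \left(-10 - 4 P\right)^{2}$
$R \left(97 + c{\left(-7,-3 \right)}\right) = 0 \left(97 + 4 \left(5 + 2 \left(-3\right)\right)^{2}\right) = 0 \left(97 + 4 \left(5 - 6\right)^{2}\right) = 0 \left(97 + 4 \left(-1\right)^{2}\right) = 0 \left(97 + 4 \cdot 1\right) = 0 \left(97 + 4\right) = 0 \cdot 101 = 0$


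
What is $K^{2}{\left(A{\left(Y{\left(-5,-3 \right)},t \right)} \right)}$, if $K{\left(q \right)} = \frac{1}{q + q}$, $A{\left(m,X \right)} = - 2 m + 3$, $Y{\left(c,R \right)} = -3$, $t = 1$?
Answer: $\frac{1}{324} \approx 0.0030864$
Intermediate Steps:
$A{\left(m,X \right)} = 3 - 2 m$
$K{\left(q \right)} = \frac{1}{2 q}$
$K^{2}{\left(A{\left(Y{\left(-5,-3 \right)},t \right)} \right)} = \left(\frac{1}{2 \left(3 - -6\right)}\right)^{2} = \left(\frac{1}{2 \left(3 + 6\right)}\right)^{2} = \left(\frac{1}{2 \cdot 9}\right)^{2} = \left(\frac{1}{2} \cdot \frac{1}{9}\right)^{2} = \left(\frac{1}{18}\right)^{2} = \frac{1}{324}$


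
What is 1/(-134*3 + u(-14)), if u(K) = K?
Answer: -1/416 ≈ -0.0024038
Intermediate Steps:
1/(-134*3 + u(-14)) = 1/(-134*3 - 14) = 1/(-402 - 14) = 1/(-416) = -1/416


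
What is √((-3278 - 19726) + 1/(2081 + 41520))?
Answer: I*√43731689768203/43601 ≈ 151.67*I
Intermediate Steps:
√((-3278 - 19726) + 1/(2081 + 41520)) = √(-23004 + 1/43601) = √(-1002997403/43601) = I*√43731689768203/43601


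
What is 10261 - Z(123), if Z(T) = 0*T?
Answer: 10261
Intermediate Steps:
Z(T) = 0
10261 - Z(123) = 10261 - 1*0 = 10261 + 0 = 10261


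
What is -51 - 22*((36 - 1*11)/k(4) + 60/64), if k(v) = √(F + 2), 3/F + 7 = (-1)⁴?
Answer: -573/8 - 550*√6/3 ≈ -520.70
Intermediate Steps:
F = -½ (F = 3/(-7 + (-1)⁴) = 3/(-7 + 1) = 3/(-6) = 3*(-⅙) = -½ ≈ -0.50000)
k(v) = √6/2 (k(v) = √(-½ + 2) = √(3/2) = √6/2)
-51 - 22*((36 - 1*11)/k(4) + 60/64) = -51 - 22*((36 - 1*11)/((√6/2)) + 60/64) = -51 - 22*((36 - 11)*(√6/3) + 60*(1/64)) = -51 - 22*(25*(√6/3) + 15/16) = -51 - 22*(25*√6/3 + 15/16) = -51 - 22*(15/16 + 25*√6/3) = -51 + (-165/8 - 550*√6/3) = -573/8 - 550*√6/3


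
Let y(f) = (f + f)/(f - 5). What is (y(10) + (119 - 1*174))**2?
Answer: 2601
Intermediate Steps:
y(f) = 2*f/(-5 + f) (y(f) = (2*f)/(-5 + f) = 2*f/(-5 + f))
(y(10) + (119 - 1*174))**2 = (2*10/(-5 + 10) + (119 - 1*174))**2 = (2*10/5 + (119 - 174))**2 = (2*10*(1/5) - 55)**2 = (4 - 55)**2 = (-51)**2 = 2601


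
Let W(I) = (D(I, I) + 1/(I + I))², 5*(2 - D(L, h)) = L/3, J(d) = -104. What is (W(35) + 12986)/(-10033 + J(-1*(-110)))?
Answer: -572687089/447041700 ≈ -1.2811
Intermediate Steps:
D(L, h) = 2 - L/15 (D(L, h) = 2 - L/(5*3) = 2 - L/15)
W(I) = (2 + 1/(2*I) - I/15)² (W(I) = ((2 - I/15) + 1/(I + I))² = ((2 - I/15) + 1/(2*I))² = (2 + 1/(2*I) - I/15)²)
(W(35) + 12986)/(-10033 + J(-1*(-110))) = ((1/900)*(-15 + 2*35*(-30 + 35))²/35² + 12986)/(-10033 - 104) = ((1/900)*(1/1225)*(-15 + 2*35*5)² + 12986)/(-10137) = ((1/900)*(1/1225)*(-15 + 350)² + 12986)*(-1/10137) = ((1/900)*(1/1225)*335² + 12986)*(-1/10137) = ((1/900)*(1/1225)*112225 + 12986)*(-1/10137) = (4489/44100 + 12986)*(-1/10137) = (572687089/44100)*(-1/10137) = -572687089/447041700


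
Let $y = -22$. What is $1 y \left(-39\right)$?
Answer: $858$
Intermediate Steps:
$1 y \left(-39\right) = 1 \left(-22\right) \left(-39\right) = \left(-22\right) \left(-39\right) = 858$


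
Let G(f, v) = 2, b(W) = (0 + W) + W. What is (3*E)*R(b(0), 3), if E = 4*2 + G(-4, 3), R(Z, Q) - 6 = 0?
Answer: 180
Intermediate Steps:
b(W) = 2*W (b(W) = W + W = 2*W)
R(Z, Q) = 6 (R(Z, Q) = 6 + 0 = 6)
E = 10 (E = 4*2 + 2 = 8 + 2 = 10)
(3*E)*R(b(0), 3) = (3*10)*6 = 30*6 = 180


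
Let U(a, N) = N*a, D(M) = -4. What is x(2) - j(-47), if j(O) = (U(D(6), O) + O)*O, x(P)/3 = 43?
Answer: 6756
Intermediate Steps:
x(P) = 129 (x(P) = 3*43 = 129)
j(O) = -3*O**2 (j(O) = (O*(-4) + O)*O = (-4*O + O)*O = (-3*O)*O = -3*O**2)
x(2) - j(-47) = 129 - (-3)*(-47)**2 = 129 - (-3)*2209 = 129 - 1*(-6627) = 129 + 6627 = 6756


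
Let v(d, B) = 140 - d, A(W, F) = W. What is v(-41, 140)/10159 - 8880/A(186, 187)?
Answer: -15029709/314929 ≈ -47.724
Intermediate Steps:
v(-41, 140)/10159 - 8880/A(186, 187) = (140 - 1*(-41))/10159 - 8880/186 = (140 + 41)*(1/10159) - 8880*1/186 = 181*(1/10159) - 1480/31 = 181/10159 - 1480/31 = -15029709/314929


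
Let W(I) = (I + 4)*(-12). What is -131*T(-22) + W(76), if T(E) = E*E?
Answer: -64364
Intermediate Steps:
T(E) = E**2
W(I) = -48 - 12*I (W(I) = (4 + I)*(-12) = -48 - 12*I)
-131*T(-22) + W(76) = -131*(-22)**2 + (-48 - 12*76) = -131*484 + (-48 - 912) = -63404 - 960 = -64364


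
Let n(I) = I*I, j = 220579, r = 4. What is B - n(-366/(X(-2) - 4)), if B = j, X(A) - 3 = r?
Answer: 205695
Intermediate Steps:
X(A) = 7 (X(A) = 3 + 4 = 7)
n(I) = I²
B = 220579
B - n(-366/(X(-2) - 4)) = 220579 - (-366/(7 - 4))² = 220579 - (-366/(1*3))² = 220579 - (-366/3)² = 220579 - (-366*⅓)² = 220579 - 1*(-122)² = 220579 - 1*14884 = 220579 - 14884 = 205695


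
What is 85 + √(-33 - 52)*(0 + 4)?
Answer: 85 + 4*I*√85 ≈ 85.0 + 36.878*I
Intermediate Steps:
85 + √(-33 - 52)*(0 + 4) = 85 + √(-85)*4 = 85 + (I*√85)*4 = 85 + 4*I*√85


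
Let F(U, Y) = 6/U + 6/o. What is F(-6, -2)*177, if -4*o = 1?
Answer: -4425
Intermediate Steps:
o = -1/4 (o = -1/4*1 = -1/4 ≈ -0.25000)
F(U, Y) = -24 + 6/U (F(U, Y) = 6/U + 6/(-1/4) = 6/U + 6*(-4) = 6/U - 24 = -24 + 6/U)
F(-6, -2)*177 = (-24 + 6/(-6))*177 = (-24 + 6*(-1/6))*177 = (-24 - 1)*177 = -25*177 = -4425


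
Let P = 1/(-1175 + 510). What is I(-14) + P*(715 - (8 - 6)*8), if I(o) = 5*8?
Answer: 25901/665 ≈ 38.949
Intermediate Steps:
I(o) = 40
P = -1/665 (P = 1/(-665) = -1/665 ≈ -0.0015038)
I(-14) + P*(715 - (8 - 6)*8) = 40 - (715 - (8 - 6)*8)/665 = 40 - (715 - 2*8)/665 = 40 - (715 - 1*16)/665 = 40 - (715 - 16)/665 = 40 - 1/665*699 = 40 - 699/665 = 25901/665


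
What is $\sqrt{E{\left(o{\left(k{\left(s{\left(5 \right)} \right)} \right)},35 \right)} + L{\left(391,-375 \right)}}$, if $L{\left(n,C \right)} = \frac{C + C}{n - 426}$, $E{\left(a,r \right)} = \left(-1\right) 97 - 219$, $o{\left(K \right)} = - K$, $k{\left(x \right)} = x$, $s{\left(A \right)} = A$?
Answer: $\frac{i \sqrt{14434}}{7} \approx 17.163 i$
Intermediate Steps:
$E{\left(a,r \right)} = -316$ ($E{\left(a,r \right)} = -97 - 219 = -316$)
$L{\left(n,C \right)} = \frac{2 C}{-426 + n}$
$\sqrt{E{\left(o{\left(k{\left(s{\left(5 \right)} \right)} \right)},35 \right)} + L{\left(391,-375 \right)}} = \sqrt{-316 + 2 \left(-375\right) \frac{1}{-426 + 391}} = \sqrt{-316 + 2 \left(-375\right) \frac{1}{-35}} = \sqrt{-316 + 2 \left(-375\right) \left(- \frac{1}{35}\right)} = \sqrt{-316 + \frac{150}{7}} = \sqrt{- \frac{2062}{7}} = \frac{i \sqrt{14434}}{7}$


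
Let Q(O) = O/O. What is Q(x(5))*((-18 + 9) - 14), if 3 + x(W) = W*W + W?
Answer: -23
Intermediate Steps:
x(W) = -3 + W + W**2 (x(W) = -3 + (W*W + W) = -3 + (W**2 + W) = -3 + (W + W**2) = -3 + W + W**2)
Q(O) = 1
Q(x(5))*((-18 + 9) - 14) = 1*((-18 + 9) - 14) = 1*(-9 - 14) = 1*(-23) = -23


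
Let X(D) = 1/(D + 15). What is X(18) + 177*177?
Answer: 1033858/33 ≈ 31329.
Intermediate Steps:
X(D) = 1/(15 + D)
X(18) + 177*177 = 1/(15 + 18) + 177*177 = 1/33 + 31329 = 1033858/33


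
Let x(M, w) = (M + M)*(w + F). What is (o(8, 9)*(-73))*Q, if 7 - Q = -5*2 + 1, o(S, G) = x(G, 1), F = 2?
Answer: -63072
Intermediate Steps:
x(M, w) = 2*M*(2 + w) (x(M, w) = (M + M)*(w + 2) = (2*M)*(2 + w) = 2*M*(2 + w))
o(S, G) = 6*G (o(S, G) = 2*G*(2 + 1) = 2*G*3 = 6*G)
Q = 16 (Q = 7 - (-5*2 + 1) = 7 - (-10 + 1) = 7 - 1*(-9) = 7 + 9 = 16)
(o(8, 9)*(-73))*Q = ((6*9)*(-73))*16 = (54*(-73))*16 = -3942*16 = -63072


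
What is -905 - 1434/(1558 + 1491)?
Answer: -2760779/3049 ≈ -905.47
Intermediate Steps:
-905 - 1434/(1558 + 1491) = -905 - 1434/3049 = -2760779/3049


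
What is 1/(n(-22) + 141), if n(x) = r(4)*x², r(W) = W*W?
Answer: 1/7885 ≈ 0.00012682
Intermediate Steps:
r(W) = W²
n(x) = 16*x² (n(x) = 4²*x² = 16*x²)
1/(n(-22) + 141) = 1/(16*(-22)² + 141) = 1/(16*484 + 141) = 1/(7744 + 141) = 1/7885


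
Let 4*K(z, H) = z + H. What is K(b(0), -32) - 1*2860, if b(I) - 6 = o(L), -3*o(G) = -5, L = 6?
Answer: -34393/12 ≈ -2866.1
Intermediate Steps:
o(G) = 5/3 (o(G) = -⅓*(-5) = 5/3)
b(I) = 23/3 (b(I) = 6 + 5/3 = 23/3)
K(z, H) = H/4 + z/4 (K(z, H) = (z + H)/4 = (H + z)/4 = H/4 + z/4)
K(b(0), -32) - 1*2860 = ((¼)*(-32) + (¼)*(23/3)) - 1*2860 = (-8 + 23/12) - 2860 = -73/12 - 2860 = -34393/12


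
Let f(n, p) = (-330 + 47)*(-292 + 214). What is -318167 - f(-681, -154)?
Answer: -340241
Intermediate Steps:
f(n, p) = 22074 (f(n, p) = -283*(-78) = 22074)
-318167 - f(-681, -154) = -318167 - 1*22074 = -318167 - 22074 = -340241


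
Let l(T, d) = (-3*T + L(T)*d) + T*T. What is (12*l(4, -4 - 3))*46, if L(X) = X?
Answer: -13248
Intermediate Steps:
l(T, d) = T**2 - 3*T + T*d (l(T, d) = (-3*T + T*d) + T*T = (-3*T + T*d) + T**2 = T**2 - 3*T + T*d)
(12*l(4, -4 - 3))*46 = (12*(4*(-3 + 4 + (-4 - 3))))*46 = (12*(4*(-3 + 4 - 7)))*46 = (12*(4*(-6)))*46 = (12*(-24))*46 = -288*46 = -13248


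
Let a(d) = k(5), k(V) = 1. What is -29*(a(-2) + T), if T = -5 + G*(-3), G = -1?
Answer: 29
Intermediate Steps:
a(d) = 1
T = -2 (T = -5 - 1*(-3) = -5 + 3 = -2)
-29*(a(-2) + T) = -29*(1 - 2) = -29*(-1) = 29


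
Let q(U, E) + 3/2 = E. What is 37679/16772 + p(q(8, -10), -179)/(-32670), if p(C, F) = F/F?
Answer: 615478079/273970620 ≈ 2.2465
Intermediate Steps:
q(U, E) = -3/2 + E
p(C, F) = 1
37679/16772 + p(q(8, -10), -179)/(-32670) = 37679/16772 + 1/(-32670) = 37679*(1/16772) + 1*(-1/32670) = 37679/16772 - 1/32670 = 615478079/273970620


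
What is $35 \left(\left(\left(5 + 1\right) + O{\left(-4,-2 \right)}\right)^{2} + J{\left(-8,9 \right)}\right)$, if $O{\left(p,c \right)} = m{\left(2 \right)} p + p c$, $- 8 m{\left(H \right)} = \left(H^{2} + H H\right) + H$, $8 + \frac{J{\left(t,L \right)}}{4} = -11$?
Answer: $9975$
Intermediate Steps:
$J{\left(t,L \right)} = -76$ ($J{\left(t,L \right)} = -32 + 4 \left(-11\right) = -32 - 44 = -76$)
$m{\left(H \right)} = - \frac{H^{2}}{4} - \frac{H}{8}$ ($m{\left(H \right)} = - \frac{\left(H^{2} + H H\right) + H}{8} = - \frac{\left(H^{2} + H^{2}\right) + H}{8} = - \frac{2 H^{2} + H}{8} = - \frac{H + 2 H^{2}}{8} = - \frac{H^{2}}{4} - \frac{H}{8}$)
$O{\left(p,c \right)} = - \frac{5 p}{4} + c p$ ($O{\left(p,c \right)} = \left(- \frac{1}{8}\right) 2 \left(1 + 2 \cdot 2\right) p + p c = \left(- \frac{1}{8}\right) 2 \left(1 + 4\right) p + c p = \left(- \frac{1}{8}\right) 2 \cdot 5 p + c p = - \frac{5 p}{4} + c p$)
$35 \left(\left(\left(5 + 1\right) + O{\left(-4,-2 \right)}\right)^{2} + J{\left(-8,9 \right)}\right) = 35 \left(\left(\left(5 + 1\right) + \frac{1}{4} \left(-4\right) \left(-5 + 4 \left(-2\right)\right)\right)^{2} - 76\right) = 35 \left(\left(6 + \frac{1}{4} \left(-4\right) \left(-5 - 8\right)\right)^{2} - 76\right) = 35 \left(\left(6 + \frac{1}{4} \left(-4\right) \left(-13\right)\right)^{2} - 76\right) = 35 \left(\left(6 + 13\right)^{2} - 76\right) = 35 \left(19^{2} - 76\right) = 35 \left(361 - 76\right) = 35 \cdot 285 = 9975$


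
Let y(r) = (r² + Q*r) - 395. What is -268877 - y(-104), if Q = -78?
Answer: -287410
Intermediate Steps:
y(r) = -395 + r² - 78*r (y(r) = (r² - 78*r) - 395 = -395 + r² - 78*r)
-268877 - y(-104) = -268877 - (-395 + (-104)² - 78*(-104)) = -268877 - (-395 + 10816 + 8112) = -268877 - 1*18533 = -268877 - 18533 = -287410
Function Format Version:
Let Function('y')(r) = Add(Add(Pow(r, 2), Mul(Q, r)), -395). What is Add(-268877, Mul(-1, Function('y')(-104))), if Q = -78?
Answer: -287410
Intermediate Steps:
Function('y')(r) = Add(-395, Pow(r, 2), Mul(-78, r)) (Function('y')(r) = Add(Add(Pow(r, 2), Mul(-78, r)), -395) = Add(-395, Pow(r, 2), Mul(-78, r)))
Add(-268877, Mul(-1, Function('y')(-104))) = Add(-268877, Mul(-1, Add(-395, Pow(-104, 2), Mul(-78, -104)))) = Add(-268877, Mul(-1, Add(-395, 10816, 8112))) = Add(-268877, Mul(-1, 18533)) = Add(-268877, -18533) = -287410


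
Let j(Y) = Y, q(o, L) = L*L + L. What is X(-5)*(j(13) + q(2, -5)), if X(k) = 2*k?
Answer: -330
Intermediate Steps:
q(o, L) = L + L² (q(o, L) = L² + L = L + L²)
X(-5)*(j(13) + q(2, -5)) = (2*(-5))*(13 - 5*(1 - 5)) = -10*(13 - 5*(-4)) = -10*(13 + 20) = -10*33 = -330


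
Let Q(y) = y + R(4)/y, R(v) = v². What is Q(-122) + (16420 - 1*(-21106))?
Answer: 2281636/61 ≈ 37404.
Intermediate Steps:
Q(y) = y + 16/y (Q(y) = y + 4²/y = y + 16/y)
Q(-122) + (16420 - 1*(-21106)) = (-122 + 16/(-122)) + (16420 - 1*(-21106)) = (-122 + 16*(-1/122)) + (16420 + 21106) = (-122 - 8/61) + 37526 = -7450/61 + 37526 = 2281636/61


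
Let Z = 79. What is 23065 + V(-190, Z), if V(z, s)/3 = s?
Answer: 23302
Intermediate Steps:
V(z, s) = 3*s
23065 + V(-190, Z) = 23065 + 3*79 = 23065 + 237 = 23302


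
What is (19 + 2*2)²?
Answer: 529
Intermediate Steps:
(19 + 2*2)² = (19 + 4)² = 23² = 529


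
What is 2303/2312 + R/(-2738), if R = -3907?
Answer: 7669299/3165128 ≈ 2.4231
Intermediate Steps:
2303/2312 + R/(-2738) = 2303/2312 - 3907/(-2738) = 2303*(1/2312) - 3907*(-1/2738) = 2303/2312 + 3907/2738 = 7669299/3165128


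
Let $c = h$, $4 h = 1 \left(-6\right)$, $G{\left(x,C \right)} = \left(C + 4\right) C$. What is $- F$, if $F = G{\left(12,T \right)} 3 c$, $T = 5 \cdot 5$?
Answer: $\frac{6525}{2} \approx 3262.5$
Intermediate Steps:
$T = 25$
$G{\left(x,C \right)} = C \left(4 + C\right)$ ($G{\left(x,C \right)} = \left(4 + C\right) C = C \left(4 + C\right)$)
$h = - \frac{3}{2}$ ($h = \frac{1 \left(-6\right)}{4} = \frac{1}{4} \left(-6\right) = - \frac{3}{2} \approx -1.5$)
$c = - \frac{3}{2} \approx -1.5$
$F = - \frac{6525}{2}$ ($F = 25 \left(4 + 25\right) 3 \left(- \frac{3}{2}\right) = 25 \cdot 29 \cdot 3 \left(- \frac{3}{2}\right) = 725 \cdot 3 \left(- \frac{3}{2}\right) = 2175 \left(- \frac{3}{2}\right) = - \frac{6525}{2} \approx -3262.5$)
$- F = \left(-1\right) \left(- \frac{6525}{2}\right) = \frac{6525}{2}$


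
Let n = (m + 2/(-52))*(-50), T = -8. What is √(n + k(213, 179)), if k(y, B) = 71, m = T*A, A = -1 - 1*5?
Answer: 2*I*√98319/13 ≈ 48.24*I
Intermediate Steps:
A = -6 (A = -1 - 5 = -6)
m = 48 (m = -8*(-6) = 48)
n = -31175/13 (n = (48 + 2/(-52))*(-50) = (48 + 2*(-1/52))*(-50) = (48 - 1/26)*(-50) = (1247/26)*(-50) = -31175/13 ≈ -2398.1)
√(n + k(213, 179)) = √(-31175/13 + 71) = √(-30252/13) = 2*I*√98319/13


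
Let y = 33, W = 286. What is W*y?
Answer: 9438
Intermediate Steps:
W*y = 286*33 = 9438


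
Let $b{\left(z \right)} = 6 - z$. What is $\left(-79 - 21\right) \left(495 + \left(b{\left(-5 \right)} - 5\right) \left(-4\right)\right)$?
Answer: $-47100$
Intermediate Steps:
$\left(-79 - 21\right) \left(495 + \left(b{\left(-5 \right)} - 5\right) \left(-4\right)\right) = \left(-79 - 21\right) \left(495 + \left(\left(6 - -5\right) - 5\right) \left(-4\right)\right) = \left(-79 - 21\right) \left(495 + \left(\left(6 + 5\right) - 5\right) \left(-4\right)\right) = - 100 \left(495 + \left(11 - 5\right) \left(-4\right)\right) = - 100 \left(495 + 6 \left(-4\right)\right) = - 100 \left(495 - 24\right) = \left(-100\right) 471 = -47100$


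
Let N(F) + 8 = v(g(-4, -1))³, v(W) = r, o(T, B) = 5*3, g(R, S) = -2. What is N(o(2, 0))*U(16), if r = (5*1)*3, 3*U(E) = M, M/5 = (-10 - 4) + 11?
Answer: -16835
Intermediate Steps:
M = -15 (M = 5*((-10 - 4) + 11) = 5*(-14 + 11) = 5*(-3) = -15)
U(E) = -5 (U(E) = (⅓)*(-15) = -5)
o(T, B) = 15
r = 15 (r = 5*3 = 15)
v(W) = 15
N(F) = 3367 (N(F) = -8 + 15³ = -8 + 3375 = 3367)
N(o(2, 0))*U(16) = 3367*(-5) = -16835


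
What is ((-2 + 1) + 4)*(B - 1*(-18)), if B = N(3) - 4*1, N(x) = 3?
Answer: 51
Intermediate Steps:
B = -1 (B = 3 - 4*1 = 3 - 4 = -1)
((-2 + 1) + 4)*(B - 1*(-18)) = ((-2 + 1) + 4)*(-1 - 1*(-18)) = (-1 + 4)*(-1 + 18) = 3*17 = 51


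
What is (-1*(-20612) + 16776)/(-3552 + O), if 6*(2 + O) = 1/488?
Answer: -109472064/10406111 ≈ -10.520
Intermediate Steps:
O = -5855/2928 (O = -2 + (1/6)/488 = -2 + (1/6)*(1/488) = -2 + 1/2928 = -5855/2928 ≈ -1.9997)
(-1*(-20612) + 16776)/(-3552 + O) = (-1*(-20612) + 16776)/(-3552 - 5855/2928) = (20612 + 16776)/(-10406111/2928) = 37388*(-2928/10406111) = -109472064/10406111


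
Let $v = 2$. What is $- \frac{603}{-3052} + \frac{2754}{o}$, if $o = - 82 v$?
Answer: $- \frac{2076579}{125132} \approx -16.595$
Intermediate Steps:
$o = -164$ ($o = \left(-82\right) 2 = -164$)
$- \frac{603}{-3052} + \frac{2754}{o} = - \frac{603}{-3052} + \frac{2754}{-164} = \left(-603\right) \left(- \frac{1}{3052}\right) + 2754 \left(- \frac{1}{164}\right) = \frac{603}{3052} - \frac{1377}{82} = - \frac{2076579}{125132}$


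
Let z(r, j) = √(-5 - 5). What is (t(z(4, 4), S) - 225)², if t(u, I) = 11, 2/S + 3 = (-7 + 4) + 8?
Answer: 45796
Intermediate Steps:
z(r, j) = I*√10 (z(r, j) = √(-10) = I*√10)
S = 1 (S = 2/(-3 + ((-7 + 4) + 8)) = 2/(-3 + (-3 + 8)) = 2/(-3 + 5) = 2/2 = 2*(½) = 1)
(t(z(4, 4), S) - 225)² = (11 - 225)² = (-214)² = 45796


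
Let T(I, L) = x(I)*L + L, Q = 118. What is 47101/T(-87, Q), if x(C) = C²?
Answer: 47101/893260 ≈ 0.052729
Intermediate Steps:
T(I, L) = L + L*I² (T(I, L) = I²*L + L = L*I² + L = L + L*I²)
47101/T(-87, Q) = 47101/((118*(1 + (-87)²))) = 47101/((118*(1 + 7569))) = 47101/((118*7570)) = 47101/893260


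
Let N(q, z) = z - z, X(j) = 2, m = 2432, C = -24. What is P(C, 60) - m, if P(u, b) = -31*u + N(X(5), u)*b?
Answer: -1688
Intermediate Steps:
N(q, z) = 0
P(u, b) = -31*u (P(u, b) = -31*u + 0*b = -31*u + 0 = -31*u)
P(C, 60) - m = -31*(-24) - 1*2432 = 744 - 2432 = -1688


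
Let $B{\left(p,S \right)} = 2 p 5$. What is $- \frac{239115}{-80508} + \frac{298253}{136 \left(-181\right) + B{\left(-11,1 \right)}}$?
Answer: $- \frac{3016565839}{331773468} \approx -9.0922$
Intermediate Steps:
$B{\left(p,S \right)} = 10 p$
$- \frac{239115}{-80508} + \frac{298253}{136 \left(-181\right) + B{\left(-11,1 \right)}} = - \frac{239115}{-80508} + \frac{298253}{136 \left(-181\right) + 10 \left(-11\right)} = \left(-239115\right) \left(- \frac{1}{80508}\right) + \frac{298253}{-24616 - 110} = \frac{79705}{26836} + \frac{298253}{-24726} = \frac{79705}{26836} + 298253 \left(- \frac{1}{24726}\right) = \frac{79705}{26836} - \frac{298253}{24726} = - \frac{3016565839}{331773468}$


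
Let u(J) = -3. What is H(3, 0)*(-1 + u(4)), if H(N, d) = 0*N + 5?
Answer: -20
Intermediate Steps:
H(N, d) = 5 (H(N, d) = 0 + 5 = 5)
H(3, 0)*(-1 + u(4)) = 5*(-1 - 3) = 5*(-4) = -20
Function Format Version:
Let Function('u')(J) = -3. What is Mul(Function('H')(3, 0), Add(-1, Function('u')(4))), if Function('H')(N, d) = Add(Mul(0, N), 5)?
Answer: -20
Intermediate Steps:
Function('H')(N, d) = 5 (Function('H')(N, d) = Add(0, 5) = 5)
Mul(Function('H')(3, 0), Add(-1, Function('u')(4))) = Mul(5, Add(-1, -3)) = Mul(5, -4) = -20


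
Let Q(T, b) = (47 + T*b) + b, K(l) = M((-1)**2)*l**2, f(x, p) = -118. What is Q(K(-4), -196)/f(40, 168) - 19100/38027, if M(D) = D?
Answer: 122664895/4487186 ≈ 27.337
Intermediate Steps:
K(l) = l**2 (K(l) = (-1)**2*l**2 = 1*l**2 = l**2)
Q(T, b) = 47 + b + T*b
Q(K(-4), -196)/f(40, 168) - 19100/38027 = (47 - 196 + (-4)**2*(-196))/(-118) - 19100/38027 = (47 - 196 + 16*(-196))*(-1/118) - 19100*1/38027 = (47 - 196 - 3136)*(-1/118) - 19100/38027 = -3285*(-1/118) - 19100/38027 = 3285/118 - 19100/38027 = 122664895/4487186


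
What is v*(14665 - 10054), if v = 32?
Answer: 147552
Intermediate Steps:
v*(14665 - 10054) = 32*(14665 - 10054) = 32*4611 = 147552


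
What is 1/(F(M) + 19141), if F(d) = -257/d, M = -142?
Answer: 142/2718279 ≈ 5.2239e-5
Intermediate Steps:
1/(F(M) + 19141) = 1/(-257/(-142) + 19141) = 1/(-257*(-1/142) + 19141) = 1/(257/142 + 19141) = 1/(2718279/142) = 142/2718279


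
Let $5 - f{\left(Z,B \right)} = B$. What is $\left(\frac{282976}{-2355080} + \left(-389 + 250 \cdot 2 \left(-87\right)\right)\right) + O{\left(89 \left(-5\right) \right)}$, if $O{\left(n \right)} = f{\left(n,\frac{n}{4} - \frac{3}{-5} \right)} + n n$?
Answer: $\frac{181637346453}{1177540} \approx 1.5425 \cdot 10^{5}$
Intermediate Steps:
$f{\left(Z,B \right)} = 5 - B$
$O{\left(n \right)} = \frac{22}{5} + n^{2} - \frac{n}{4}$ ($O{\left(n \right)} = \left(5 - \left(\frac{n}{4} - \frac{3}{-5}\right)\right) + n n = \left(5 - \left(n \frac{1}{4} - - \frac{3}{5}\right)\right) + n^{2} = \left(5 - \left(\frac{n}{4} + \frac{3}{5}\right)\right) + n^{2} = \left(5 - \left(\frac{3}{5} + \frac{n}{4}\right)\right) + n^{2} = \left(\frac{22}{5} - \frac{n}{4}\right) + n^{2} = \frac{22}{5} + n^{2} - \frac{n}{4}$)
$\left(\frac{282976}{-2355080} + \left(-389 + 250 \cdot 2 \left(-87\right)\right)\right) + O{\left(89 \left(-5\right) \right)} = \left(\frac{282976}{-2355080} + \left(-389 + 250 \cdot 2 \left(-87\right)\right)\right) + \left(\frac{22}{5} + \left(89 \left(-5\right)\right)^{2} - \frac{89 \left(-5\right)}{4}\right) = \left(282976 \left(- \frac{1}{2355080}\right) + \left(-389 + 250 \left(-174\right)\right)\right) + \left(\frac{22}{5} + \left(-445\right)^{2} - - \frac{445}{4}\right) = \left(- \frac{35372}{294385} - 43889\right) + \left(\frac{22}{5} + 198025 + \frac{445}{4}\right) = \left(- \frac{35372}{294385} - 43889\right) + \frac{3962813}{20} = - \frac{12920298637}{294385} + \frac{3962813}{20} = \frac{181637346453}{1177540}$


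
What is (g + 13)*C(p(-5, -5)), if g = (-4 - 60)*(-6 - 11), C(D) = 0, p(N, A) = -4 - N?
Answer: 0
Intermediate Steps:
g = 1088 (g = -64*(-17) = 1088)
(g + 13)*C(p(-5, -5)) = (1088 + 13)*0 = 1101*0 = 0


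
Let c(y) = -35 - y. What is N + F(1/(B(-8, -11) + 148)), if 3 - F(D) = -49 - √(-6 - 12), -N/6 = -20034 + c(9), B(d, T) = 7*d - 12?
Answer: 120520 + 3*I*√2 ≈ 1.2052e+5 + 4.2426*I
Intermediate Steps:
B(d, T) = -12 + 7*d
N = 120468 (N = -6*(-20034 + (-35 - 1*9)) = -6*(-20034 + (-35 - 9)) = -6*(-20034 - 44) = -6*(-20078) = 120468)
F(D) = 52 + 3*I*√2 (F(D) = 3 - (-49 - √(-6 - 12)) = 3 - (-49 - √(-18)) = 3 - (-49 - 3*I*√2) = 3 + (49 + 3*I*√2) = 52 + 3*I*√2)
N + F(1/(B(-8, -11) + 148)) = 120468 + (52 + 3*I*√2) = 120520 + 3*I*√2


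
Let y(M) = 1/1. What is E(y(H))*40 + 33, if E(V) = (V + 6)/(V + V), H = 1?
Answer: 173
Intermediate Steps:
y(M) = 1
E(V) = (6 + V)/(2*V) (E(V) = (6 + V)/((2*V)) = (6 + V)*(1/(2*V)) = (6 + V)/(2*V))
E(y(H))*40 + 33 = ((½)*(6 + 1)/1)*40 + 33 = ((½)*1*7)*40 + 33 = (7/2)*40 + 33 = 140 + 33 = 173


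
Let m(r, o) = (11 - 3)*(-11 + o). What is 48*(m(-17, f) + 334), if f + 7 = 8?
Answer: 12192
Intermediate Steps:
f = 1 (f = -7 + 8 = 1)
m(r, o) = -88 + 8*o (m(r, o) = 8*(-11 + o) = -88 + 8*o)
48*(m(-17, f) + 334) = 48*((-88 + 8*1) + 334) = 48*((-88 + 8) + 334) = 48*(-80 + 334) = 48*254 = 12192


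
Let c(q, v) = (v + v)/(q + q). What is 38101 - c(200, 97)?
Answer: 7620103/200 ≈ 38101.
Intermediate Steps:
c(q, v) = v/q (c(q, v) = (2*v)/((2*q)) = (2*v)*(1/(2*q)) = v/q)
38101 - c(200, 97) = 38101 - 97/200 = 7620103/200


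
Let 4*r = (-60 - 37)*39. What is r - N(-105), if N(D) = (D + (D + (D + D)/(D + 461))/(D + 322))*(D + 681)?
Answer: 660113103/11036 ≈ 59815.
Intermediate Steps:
r = -3783/4 (r = ((-60 - 37)*39)/4 = (-97*39)/4 = (1/4)*(-3783) = -3783/4 ≈ -945.75)
N(D) = (681 + D)*(D + (D + 2*D/(461 + D))/(322 + D)) (N(D) = (D + (D + (2*D)/(461 + D))/(322 + D))*(681 + D) = (D + (D + 2*D/(461 + D))/(322 + D))*(681 + D) = (681 + D)*(D + (D + 2*D/(461 + D))/(322 + D)))
r - N(-105) = -3783/4 - (-105)*(101404305 + (-105)**3 + 1465*(-105)**2 + 682809*(-105))/(148442 + (-105)**2 + 783*(-105)) = -3783/4 - (-105)*(101404305 - 1157625 + 1465*11025 - 71694945)/(148442 + 11025 - 82215) = -3783/4 - (-105)*(101404305 - 1157625 + 16151625 - 71694945)/77252 = -3783/4 - (-105)*44703360/77252 = -3783/4 - 1*(-167637600/2759) = -3783/4 + 167637600/2759 = 660113103/11036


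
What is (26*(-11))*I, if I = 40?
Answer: -11440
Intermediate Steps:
(26*(-11))*I = (26*(-11))*40 = -286*40 = -11440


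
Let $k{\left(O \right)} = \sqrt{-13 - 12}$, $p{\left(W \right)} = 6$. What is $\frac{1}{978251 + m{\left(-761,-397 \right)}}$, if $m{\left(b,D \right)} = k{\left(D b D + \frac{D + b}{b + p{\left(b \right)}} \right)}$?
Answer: $\frac{978251}{956975019026} - \frac{5 i}{956975019026} \approx 1.0222 \cdot 10^{-6} - 5.2248 \cdot 10^{-12} i$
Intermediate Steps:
$k{\left(O \right)} = 5 i$ ($k{\left(O \right)} = \sqrt{-25} = 5 i$)
$m{\left(b,D \right)} = 5 i$
$\frac{1}{978251 + m{\left(-761,-397 \right)}} = \frac{1}{978251 + 5 i} = \frac{978251 - 5 i}{956975019026}$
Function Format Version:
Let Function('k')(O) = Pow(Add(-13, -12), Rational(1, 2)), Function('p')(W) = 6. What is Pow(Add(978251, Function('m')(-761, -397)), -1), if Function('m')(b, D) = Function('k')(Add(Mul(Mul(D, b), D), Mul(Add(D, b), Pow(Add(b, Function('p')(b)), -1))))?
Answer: Add(Rational(978251, 956975019026), Mul(Rational(-5, 956975019026), I)) ≈ Add(1.0222e-6, Mul(-5.2248e-12, I))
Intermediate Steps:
Function('k')(O) = Mul(5, I) (Function('k')(O) = Pow(-25, Rational(1, 2)) = Mul(5, I))
Function('m')(b, D) = Mul(5, I)
Pow(Add(978251, Function('m')(-761, -397)), -1) = Pow(Add(978251, Mul(5, I)), -1) = Mul(Rational(1, 956975019026), Add(978251, Mul(-5, I)))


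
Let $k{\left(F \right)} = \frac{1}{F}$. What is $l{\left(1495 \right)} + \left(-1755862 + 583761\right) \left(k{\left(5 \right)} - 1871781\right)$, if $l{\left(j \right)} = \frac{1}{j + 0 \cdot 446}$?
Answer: $\frac{3279904640453897}{1495} \approx 2.1939 \cdot 10^{12}$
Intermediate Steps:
$l{\left(j \right)} = \frac{1}{j}$ ($l{\left(j \right)} = \frac{1}{j + 0} = \frac{1}{j}$)
$l{\left(1495 \right)} + \left(-1755862 + 583761\right) \left(k{\left(5 \right)} - 1871781\right) = \frac{1}{1495} + \left(-1755862 + 583761\right) \left(\frac{1}{5} - 1871781\right) = \frac{1}{1495} - 1172101 \left(\frac{1}{5} - 1871781\right) = \frac{1}{1495} - - \frac{10969580737304}{5} = \frac{1}{1495} + \frac{10969580737304}{5} = \frac{3279904640453897}{1495}$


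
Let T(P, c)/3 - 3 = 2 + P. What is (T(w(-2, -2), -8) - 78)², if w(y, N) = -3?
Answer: 5184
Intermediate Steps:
T(P, c) = 15 + 3*P (T(P, c) = 9 + 3*(2 + P) = 9 + (6 + 3*P) = 15 + 3*P)
(T(w(-2, -2), -8) - 78)² = ((15 + 3*(-3)) - 78)² = ((15 - 9) - 78)² = (6 - 78)² = (-72)² = 5184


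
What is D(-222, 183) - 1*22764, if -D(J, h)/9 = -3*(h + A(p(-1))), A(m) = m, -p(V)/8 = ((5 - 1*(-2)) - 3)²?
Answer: -21279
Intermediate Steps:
p(V) = -128 (p(V) = -8*((5 - 1*(-2)) - 3)² = -8*((5 + 2) - 3)² = -8*(7 - 3)² = -8*4² = -8*16 = -128)
D(J, h) = -3456 + 27*h (D(J, h) = -(-27)*(h - 128) = -(-27)*(-128 + h) = -9*(384 - 3*h) = -3456 + 27*h)
D(-222, 183) - 1*22764 = (-3456 + 27*183) - 1*22764 = (-3456 + 4941) - 22764 = 1485 - 22764 = -21279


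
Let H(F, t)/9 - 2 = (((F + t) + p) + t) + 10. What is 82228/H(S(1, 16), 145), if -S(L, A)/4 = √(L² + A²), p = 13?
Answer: 2877980/95113 + 328912*√257/856017 ≈ 36.418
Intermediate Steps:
S(L, A) = -4*√(A² + L²) (S(L, A) = -4*√(L² + A²) = -4*√(A² + L²))
H(F, t) = 225 + 9*F + 18*t (H(F, t) = 18 + 9*((((F + t) + 13) + t) + 10) = 18 + 9*(((13 + F + t) + t) + 10) = 18 + 9*((13 + F + 2*t) + 10) = 18 + 9*(23 + F + 2*t) = 18 + (207 + 9*F + 18*t) = 225 + 9*F + 18*t)
82228/H(S(1, 16), 145) = 82228/(225 + 9*(-4*√(16² + 1²)) + 18*145) = 82228/(225 + 9*(-4*√(256 + 1)) + 2610) = 82228/(225 + 9*(-4*√257) + 2610) = 82228/(225 - 36*√257 + 2610) = 82228/(2835 - 36*√257)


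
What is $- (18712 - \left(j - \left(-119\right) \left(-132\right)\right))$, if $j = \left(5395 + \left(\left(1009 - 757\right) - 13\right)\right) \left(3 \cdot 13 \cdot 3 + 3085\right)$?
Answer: $18005648$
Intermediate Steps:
$j = 18040068$ ($j = \left(5395 + \left(252 - 13\right)\right) \left(39 \cdot 3 + 3085\right) = \left(5395 + 239\right) \left(117 + 3085\right) = 5634 \cdot 3202 = 18040068$)
$- (18712 - \left(j - \left(-119\right) \left(-132\right)\right)) = - (18712 - \left(18040068 - \left(-119\right) \left(-132\right)\right)) = - (18712 - \left(18040068 - 15708\right)) = - (18712 - 18024360) = \left(-1\right) \left(-18005648\right) = 18005648$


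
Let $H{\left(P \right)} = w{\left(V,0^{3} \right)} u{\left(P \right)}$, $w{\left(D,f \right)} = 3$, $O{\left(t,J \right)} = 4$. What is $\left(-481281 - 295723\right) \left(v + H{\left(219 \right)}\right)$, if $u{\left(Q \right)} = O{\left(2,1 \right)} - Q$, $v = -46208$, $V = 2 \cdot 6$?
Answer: $36404968412$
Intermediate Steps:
$V = 12$
$u{\left(Q \right)} = 4 - Q$
$H{\left(P \right)} = 12 - 3 P$ ($H{\left(P \right)} = 3 \left(4 - P\right) = 12 - 3 P$)
$\left(-481281 - 295723\right) \left(v + H{\left(219 \right)}\right) = \left(-481281 - 295723\right) \left(-46208 + \left(12 - 657\right)\right) = - 777004 \left(-46208 + \left(12 - 657\right)\right) = - 777004 \left(-46208 - 645\right) = \left(-777004\right) \left(-46853\right) = 36404968412$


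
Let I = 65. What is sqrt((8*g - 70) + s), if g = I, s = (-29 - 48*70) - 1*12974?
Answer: I*sqrt(15913) ≈ 126.15*I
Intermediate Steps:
s = -16363 (s = (-29 - 3360) - 12974 = -3389 - 12974 = -16363)
g = 65
sqrt((8*g - 70) + s) = sqrt((8*65 - 70) - 16363) = sqrt((520 - 70) - 16363) = sqrt(450 - 16363) = sqrt(-15913) = I*sqrt(15913)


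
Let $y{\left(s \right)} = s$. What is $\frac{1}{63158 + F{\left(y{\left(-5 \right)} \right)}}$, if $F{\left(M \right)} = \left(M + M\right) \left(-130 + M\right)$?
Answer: $\frac{1}{64508} \approx 1.5502 \cdot 10^{-5}$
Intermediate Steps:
$F{\left(M \right)} = 2 M \left(-130 + M\right)$
$\frac{1}{63158 + F{\left(y{\left(-5 \right)} \right)}} = \frac{1}{63158 + 2 \left(-5\right) \left(-130 - 5\right)} = \frac{1}{63158 + 2 \left(-5\right) \left(-135\right)} = \frac{1}{63158 + 1350} = \frac{1}{64508}$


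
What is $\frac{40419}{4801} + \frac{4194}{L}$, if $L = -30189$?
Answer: $\frac{400024599}{48312463} \approx 8.2799$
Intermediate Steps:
$\frac{40419}{4801} + \frac{4194}{L} = \frac{40419}{4801} + \frac{4194}{-30189} = 40419 \cdot \frac{1}{4801} + 4194 \left(- \frac{1}{30189}\right) = \frac{40419}{4801} - \frac{1398}{10063} = \frac{400024599}{48312463}$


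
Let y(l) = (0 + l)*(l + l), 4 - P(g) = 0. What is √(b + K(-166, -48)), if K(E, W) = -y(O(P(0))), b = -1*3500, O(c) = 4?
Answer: 2*I*√883 ≈ 59.431*I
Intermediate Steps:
P(g) = 4 (P(g) = 4 - 1*0 = 4 + 0 = 4)
b = -3500
y(l) = 2*l² (y(l) = l*(2*l) = 2*l²)
K(E, W) = -32 (K(E, W) = -2*4² = -2*16 = -1*32 = -32)
√(b + K(-166, -48)) = √(-3500 - 32) = √(-3532) = 2*I*√883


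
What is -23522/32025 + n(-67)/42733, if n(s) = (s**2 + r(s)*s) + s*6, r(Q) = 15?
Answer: -906464576/1368524325 ≈ -0.66237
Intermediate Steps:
n(s) = s**2 + 21*s (n(s) = (s**2 + 15*s) + s*6 = (s**2 + 15*s) + 6*s = s**2 + 21*s)
-23522/32025 + n(-67)/42733 = -23522/32025 - 67*(21 - 67)/42733 = -23522*1/32025 - 67*(-46)*(1/42733) = -23522/32025 + 3082*(1/42733) = -23522/32025 + 3082/42733 = -906464576/1368524325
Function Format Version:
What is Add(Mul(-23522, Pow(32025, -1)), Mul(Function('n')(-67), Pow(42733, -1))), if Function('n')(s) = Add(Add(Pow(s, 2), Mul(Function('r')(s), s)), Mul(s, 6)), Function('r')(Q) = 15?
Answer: Rational(-906464576, 1368524325) ≈ -0.66237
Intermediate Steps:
Function('n')(s) = Add(Pow(s, 2), Mul(21, s)) (Function('n')(s) = Add(Add(Pow(s, 2), Mul(15, s)), Mul(s, 6)) = Add(Add(Pow(s, 2), Mul(15, s)), Mul(6, s)) = Add(Pow(s, 2), Mul(21, s)))
Add(Mul(-23522, Pow(32025, -1)), Mul(Function('n')(-67), Pow(42733, -1))) = Add(Mul(-23522, Pow(32025, -1)), Mul(Mul(-67, Add(21, -67)), Pow(42733, -1))) = Add(Mul(-23522, Rational(1, 32025)), Mul(Mul(-67, -46), Rational(1, 42733))) = Add(Rational(-23522, 32025), Mul(3082, Rational(1, 42733))) = Add(Rational(-23522, 32025), Rational(3082, 42733)) = Rational(-906464576, 1368524325)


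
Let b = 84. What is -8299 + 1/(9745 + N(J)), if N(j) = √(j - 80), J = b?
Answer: -80890352/9747 ≈ -8299.0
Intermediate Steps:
J = 84
N(j) = √(-80 + j)
-8299 + 1/(9745 + N(J)) = -8299 + 1/(9745 + √(-80 + 84)) = -8299 + 1/(9745 + √4) = -8299 + 1/(9745 + 2) = -8299 + 1/9747 = -80890352/9747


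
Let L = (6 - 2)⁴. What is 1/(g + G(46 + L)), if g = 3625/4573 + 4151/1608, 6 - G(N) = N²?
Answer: -7353384/670589102509 ≈ -1.0966e-5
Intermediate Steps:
L = 256 (L = 4⁴ = 256)
G(N) = 6 - N²
g = 24811523/7353384 (g = 3625*(1/4573) + 4151*(1/1608) = 3625/4573 + 4151/1608 = 24811523/7353384 ≈ 3.3742)
1/(g + G(46 + L)) = 1/(24811523/7353384 + (6 - (46 + 256)²)) = 1/(24811523/7353384 + (6 - 1*302²)) = 1/(24811523/7353384 + (6 - 1*91204)) = 1/(24811523/7353384 + (6 - 91204)) = 1/(24811523/7353384 - 91198) = 1/(-670589102509/7353384) = -7353384/670589102509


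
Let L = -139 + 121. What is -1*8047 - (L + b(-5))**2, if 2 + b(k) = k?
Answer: -8672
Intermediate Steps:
b(k) = -2 + k
L = -18
-1*8047 - (L + b(-5))**2 = -1*8047 - (-18 + (-2 - 5))**2 = -8047 - (-18 - 7)**2 = -8047 - 1*(-25)**2 = -8047 - 1*625 = -8047 - 625 = -8672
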